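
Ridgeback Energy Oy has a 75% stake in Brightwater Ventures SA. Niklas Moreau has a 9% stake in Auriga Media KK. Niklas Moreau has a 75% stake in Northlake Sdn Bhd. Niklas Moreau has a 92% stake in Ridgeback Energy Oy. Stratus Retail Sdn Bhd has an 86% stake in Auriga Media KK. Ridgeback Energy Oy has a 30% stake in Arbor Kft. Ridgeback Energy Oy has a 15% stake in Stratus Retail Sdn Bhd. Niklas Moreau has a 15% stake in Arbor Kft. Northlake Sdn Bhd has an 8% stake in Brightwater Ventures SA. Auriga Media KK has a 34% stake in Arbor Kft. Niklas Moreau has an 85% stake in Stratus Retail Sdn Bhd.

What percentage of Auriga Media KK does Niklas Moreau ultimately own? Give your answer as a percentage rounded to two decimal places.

Niklas reaches Auriga along 3 paths.
Via Ridgeback → Stratus: 92% × 15% × 86% = 11.868%.
Via Stratus: 85% × 86% = 73.1%.
Direct stake: 9% = 9%.
Total: 11.868% + 73.1% + 9% = 93.968%.
Rounded: 93.97%.

93.97%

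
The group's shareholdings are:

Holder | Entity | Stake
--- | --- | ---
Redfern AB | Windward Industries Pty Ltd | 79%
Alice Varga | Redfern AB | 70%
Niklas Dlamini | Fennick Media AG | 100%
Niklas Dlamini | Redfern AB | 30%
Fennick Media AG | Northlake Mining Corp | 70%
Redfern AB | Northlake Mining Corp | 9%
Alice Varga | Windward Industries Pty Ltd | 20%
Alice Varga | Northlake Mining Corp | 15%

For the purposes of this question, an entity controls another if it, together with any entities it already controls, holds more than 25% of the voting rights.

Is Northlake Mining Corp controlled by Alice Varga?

No

Alice holds 70% of Redfern, so Alice controls Redfern.
Redfern and Alice together hold 79% + 20% = 99% of Windward, so Alice controls Windward.
In Northlake, Alice's side holds only 9% + 15% = 24%, not > 25%.
So Alice does not control Northlake.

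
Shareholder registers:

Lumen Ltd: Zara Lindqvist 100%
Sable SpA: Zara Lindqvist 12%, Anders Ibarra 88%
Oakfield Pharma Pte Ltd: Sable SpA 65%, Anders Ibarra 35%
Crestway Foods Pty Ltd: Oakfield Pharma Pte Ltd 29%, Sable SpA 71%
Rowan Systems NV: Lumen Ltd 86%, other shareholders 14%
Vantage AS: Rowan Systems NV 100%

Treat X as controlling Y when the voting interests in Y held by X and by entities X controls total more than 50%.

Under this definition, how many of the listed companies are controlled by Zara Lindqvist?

Zara holds 100% of Lumen, so Zara controls Lumen.
Lumen holds 86% of Rowan, so Zara controls Rowan.
Rowan holds 100% of Vantage, so Zara controls Vantage.
No other company's threshold is met.
Zara controls 3 companies.

3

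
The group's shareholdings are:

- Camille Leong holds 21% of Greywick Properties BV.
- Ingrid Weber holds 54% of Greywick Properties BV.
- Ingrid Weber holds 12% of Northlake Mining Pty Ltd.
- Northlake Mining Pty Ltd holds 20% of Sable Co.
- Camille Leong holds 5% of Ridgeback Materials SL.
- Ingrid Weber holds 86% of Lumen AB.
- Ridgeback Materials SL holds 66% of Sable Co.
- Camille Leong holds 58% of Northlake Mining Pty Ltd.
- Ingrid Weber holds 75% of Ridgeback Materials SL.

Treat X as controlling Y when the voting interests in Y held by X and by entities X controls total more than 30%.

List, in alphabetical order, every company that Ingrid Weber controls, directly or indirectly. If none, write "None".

Ingrid holds 75% of Ridgeback, so Ingrid controls Ridgeback.
Ingrid holds 54% of Greywick, so Ingrid controls Greywick.
Ingrid holds 86% of Lumen, so Ingrid controls Lumen.
Ridgeback holds 66% of Sable, so Ingrid controls Sable.
No other company's threshold is met.

Greywick Properties BV, Lumen AB, Ridgeback Materials SL, Sable Co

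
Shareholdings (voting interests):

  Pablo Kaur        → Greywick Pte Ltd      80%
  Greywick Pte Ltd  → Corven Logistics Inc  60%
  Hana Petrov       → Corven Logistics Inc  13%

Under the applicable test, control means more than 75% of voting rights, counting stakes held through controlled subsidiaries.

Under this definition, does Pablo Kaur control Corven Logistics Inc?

No

Pablo holds 80% of Greywick, so Pablo controls Greywick.
In Corven, Pablo's side holds only 60%, not > 75%.
So Pablo does not control Corven.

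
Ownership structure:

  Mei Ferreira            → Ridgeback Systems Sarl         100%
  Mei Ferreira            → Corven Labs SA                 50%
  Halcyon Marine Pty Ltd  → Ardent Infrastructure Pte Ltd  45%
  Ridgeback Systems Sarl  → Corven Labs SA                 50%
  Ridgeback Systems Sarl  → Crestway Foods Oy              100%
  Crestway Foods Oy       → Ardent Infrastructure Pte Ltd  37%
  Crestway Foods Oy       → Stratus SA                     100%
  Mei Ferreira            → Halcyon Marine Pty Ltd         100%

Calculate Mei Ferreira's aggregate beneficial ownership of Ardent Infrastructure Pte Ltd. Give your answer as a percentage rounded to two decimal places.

82.00%

Mei reaches Ardent along 2 paths.
Via Halcyon: 100% × 45% = 45%.
Via Ridgeback → Crestway: 100% × 100% × 37% = 37%.
Total: 45% + 37% = 82%.
Rounded: 82.00%.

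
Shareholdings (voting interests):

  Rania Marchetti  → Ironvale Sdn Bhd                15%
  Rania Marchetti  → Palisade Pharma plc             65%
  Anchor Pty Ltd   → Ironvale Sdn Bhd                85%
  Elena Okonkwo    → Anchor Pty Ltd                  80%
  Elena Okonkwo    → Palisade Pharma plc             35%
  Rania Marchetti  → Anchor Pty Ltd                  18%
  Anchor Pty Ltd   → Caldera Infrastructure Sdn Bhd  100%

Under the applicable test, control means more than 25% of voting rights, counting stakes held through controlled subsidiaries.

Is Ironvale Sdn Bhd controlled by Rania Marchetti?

No

Rania holds 65% of Palisade, so Rania controls Palisade.
In Ironvale, Rania's side holds only 15%, not > 25%.
So Rania does not control Ironvale.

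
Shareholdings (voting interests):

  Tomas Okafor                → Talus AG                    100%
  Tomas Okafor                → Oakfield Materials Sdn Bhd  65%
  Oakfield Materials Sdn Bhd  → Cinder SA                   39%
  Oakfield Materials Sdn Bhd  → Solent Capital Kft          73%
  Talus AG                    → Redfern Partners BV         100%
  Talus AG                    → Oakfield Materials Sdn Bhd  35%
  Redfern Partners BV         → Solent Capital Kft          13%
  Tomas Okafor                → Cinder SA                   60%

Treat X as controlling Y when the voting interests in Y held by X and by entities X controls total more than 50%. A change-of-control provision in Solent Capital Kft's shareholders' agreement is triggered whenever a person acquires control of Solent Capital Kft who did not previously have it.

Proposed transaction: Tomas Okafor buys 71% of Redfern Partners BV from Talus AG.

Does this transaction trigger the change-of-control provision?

No

The purchase adds only to Tomas's holdings (Talus's stake shrinks), so Tomas is the only person who could newly come to control Solent.
Tomas holds 100% of Talus, so Tomas controls Talus.
Talus and Tomas together hold 35% + 65% = 100% of Oakfield, so Tomas controls Oakfield.
Talus holds 100% of Redfern, so Tomas controls Redfern.
Redfern and Oakfield together hold 13% + 73% = 86% of Solent, so Tomas controls Solent.
So Tomas already controls Solent before the transaction.
After the purchase, Tomas holds 71% of Redfern directly, and Talus's stake falls to 29%.
Tomas controlled Solent already, so this is not a new person acquiring control; every other person's position is unchanged or reduced.
No new person acquires control, so the clause is not triggered.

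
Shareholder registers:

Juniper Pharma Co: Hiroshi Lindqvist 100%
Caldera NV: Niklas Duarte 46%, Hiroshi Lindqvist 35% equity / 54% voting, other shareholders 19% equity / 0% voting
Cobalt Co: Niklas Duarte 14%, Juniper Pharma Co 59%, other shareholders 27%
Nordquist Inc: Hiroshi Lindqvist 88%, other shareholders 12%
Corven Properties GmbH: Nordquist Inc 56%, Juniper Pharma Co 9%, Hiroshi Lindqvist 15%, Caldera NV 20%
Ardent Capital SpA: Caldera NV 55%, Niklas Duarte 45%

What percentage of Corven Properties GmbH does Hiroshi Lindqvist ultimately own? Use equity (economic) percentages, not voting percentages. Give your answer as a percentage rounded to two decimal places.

Hiroshi reaches Corven along 4 paths.
Via Nordquist: 88% × 56% = 49.28%.
Via Juniper: 100% × 9% = 9%.
Direct stake: 15% = 15%.
Via Caldera: 35% × 20% = 7%.
Total: 49.28% + 9% + 15% + 7% = 80.28%.

80.28%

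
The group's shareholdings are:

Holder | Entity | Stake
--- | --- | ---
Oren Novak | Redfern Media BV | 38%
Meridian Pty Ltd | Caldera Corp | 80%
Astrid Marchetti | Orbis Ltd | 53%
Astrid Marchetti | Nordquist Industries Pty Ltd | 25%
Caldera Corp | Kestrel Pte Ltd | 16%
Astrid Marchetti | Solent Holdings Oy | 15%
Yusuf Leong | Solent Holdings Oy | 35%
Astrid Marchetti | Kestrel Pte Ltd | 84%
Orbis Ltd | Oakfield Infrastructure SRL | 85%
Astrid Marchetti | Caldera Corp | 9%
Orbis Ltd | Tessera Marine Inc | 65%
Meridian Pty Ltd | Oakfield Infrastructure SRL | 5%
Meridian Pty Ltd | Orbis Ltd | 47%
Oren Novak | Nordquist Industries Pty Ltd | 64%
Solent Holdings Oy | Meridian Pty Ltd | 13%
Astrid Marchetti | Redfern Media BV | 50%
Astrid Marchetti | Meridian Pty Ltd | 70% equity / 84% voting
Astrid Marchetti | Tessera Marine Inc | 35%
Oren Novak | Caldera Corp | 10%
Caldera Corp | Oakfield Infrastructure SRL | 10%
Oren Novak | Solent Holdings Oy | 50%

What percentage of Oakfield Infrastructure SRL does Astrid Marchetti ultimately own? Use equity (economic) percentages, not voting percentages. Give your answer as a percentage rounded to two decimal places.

84.05%

Astrid reaches Oakfield along 8 paths.
Via Orbis: 53% × 85% = 45.05%.
Via Meridian → Orbis: 70% × 47% × 85% = 27.965%.
Via Solent → Meridian → Orbis: 15% × 13% × 47% × 85% = 0.779025%.
Via Meridian: 70% × 5% = 3.5%.
Via Solent → Meridian: 15% × 13% × 5% = 0.0975%.
Via Meridian → Caldera: 70% × 80% × 10% = 5.6%.
Via Solent → Meridian → Caldera: 15% × 13% × 80% × 10% = 0.156%.
Via Caldera: 9% × 10% = 0.9%.
Total: 45.05% + 27.965% + 0.779025% + 3.5% + 0.0975% + 5.6% + 0.156% + 0.9% = 84.047525%.
Rounded: 84.05%.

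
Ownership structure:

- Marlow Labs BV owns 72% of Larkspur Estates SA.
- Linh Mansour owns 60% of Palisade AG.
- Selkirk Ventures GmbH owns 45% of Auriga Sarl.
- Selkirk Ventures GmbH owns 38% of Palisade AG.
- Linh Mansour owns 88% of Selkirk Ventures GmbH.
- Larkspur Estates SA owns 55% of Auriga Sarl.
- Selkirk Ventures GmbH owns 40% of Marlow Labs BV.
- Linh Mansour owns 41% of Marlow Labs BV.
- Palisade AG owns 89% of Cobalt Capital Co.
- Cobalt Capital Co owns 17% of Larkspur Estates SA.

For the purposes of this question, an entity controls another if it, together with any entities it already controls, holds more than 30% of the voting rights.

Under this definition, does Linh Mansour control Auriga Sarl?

Linh holds 88% of Selkirk, so Linh controls Selkirk.
Linh and Selkirk together hold 41% + 40% = 81% of Marlow, so Linh controls Marlow.
Selkirk and Linh together hold 38% + 60% = 98% of Palisade, so Linh controls Palisade.
Palisade holds 89% of Cobalt, so Linh controls Cobalt.
Marlow and Cobalt together hold 72% + 17% = 89% of Larkspur, so Linh controls Larkspur.
Selkirk and Larkspur together hold 45% + 55% = 100% of Auriga, so Linh controls Auriga.

Yes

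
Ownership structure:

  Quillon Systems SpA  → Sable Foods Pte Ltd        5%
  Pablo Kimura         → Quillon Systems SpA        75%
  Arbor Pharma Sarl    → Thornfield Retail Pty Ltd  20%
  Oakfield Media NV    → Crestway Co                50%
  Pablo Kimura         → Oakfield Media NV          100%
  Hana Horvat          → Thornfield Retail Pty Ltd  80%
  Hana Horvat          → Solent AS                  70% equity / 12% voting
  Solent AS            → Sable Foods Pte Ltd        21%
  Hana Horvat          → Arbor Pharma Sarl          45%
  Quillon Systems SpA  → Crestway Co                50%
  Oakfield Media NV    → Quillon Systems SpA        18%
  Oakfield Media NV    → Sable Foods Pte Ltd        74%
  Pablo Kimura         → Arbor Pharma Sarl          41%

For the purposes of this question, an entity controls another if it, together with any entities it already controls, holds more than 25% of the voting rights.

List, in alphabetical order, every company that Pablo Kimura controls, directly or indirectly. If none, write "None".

Arbor Pharma Sarl, Crestway Co, Oakfield Media NV, Quillon Systems SpA, Sable Foods Pte Ltd

Pablo holds 100% of Oakfield, so Pablo controls Oakfield.
Pablo and Oakfield together hold 75% + 18% = 93% of Quillon, so Pablo controls Quillon.
Pablo holds 41% of Arbor, so Pablo controls Arbor.
Oakfield and Quillon together hold 50% + 50% = 100% of Crestway, so Pablo controls Crestway.
Oakfield and Quillon together hold 74% + 5% = 79% of Sable, so Pablo controls Sable.
No other company's threshold is met.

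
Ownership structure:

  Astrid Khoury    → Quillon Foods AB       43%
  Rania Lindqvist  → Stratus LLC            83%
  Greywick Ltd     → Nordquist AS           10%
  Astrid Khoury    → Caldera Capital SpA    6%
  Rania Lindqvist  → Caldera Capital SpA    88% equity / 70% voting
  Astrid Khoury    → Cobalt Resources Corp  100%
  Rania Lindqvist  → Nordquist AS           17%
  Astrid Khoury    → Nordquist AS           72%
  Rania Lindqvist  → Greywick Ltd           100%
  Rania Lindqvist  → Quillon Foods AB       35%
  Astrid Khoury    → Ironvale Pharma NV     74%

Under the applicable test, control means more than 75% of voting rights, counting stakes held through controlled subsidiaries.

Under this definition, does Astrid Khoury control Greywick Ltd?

No

Astrid holds 100% of Cobalt, so Astrid controls Cobalt.
Neither Astrid nor any entity Astrid controls holds any voting interest in Greywick.
So Astrid does not control Greywick.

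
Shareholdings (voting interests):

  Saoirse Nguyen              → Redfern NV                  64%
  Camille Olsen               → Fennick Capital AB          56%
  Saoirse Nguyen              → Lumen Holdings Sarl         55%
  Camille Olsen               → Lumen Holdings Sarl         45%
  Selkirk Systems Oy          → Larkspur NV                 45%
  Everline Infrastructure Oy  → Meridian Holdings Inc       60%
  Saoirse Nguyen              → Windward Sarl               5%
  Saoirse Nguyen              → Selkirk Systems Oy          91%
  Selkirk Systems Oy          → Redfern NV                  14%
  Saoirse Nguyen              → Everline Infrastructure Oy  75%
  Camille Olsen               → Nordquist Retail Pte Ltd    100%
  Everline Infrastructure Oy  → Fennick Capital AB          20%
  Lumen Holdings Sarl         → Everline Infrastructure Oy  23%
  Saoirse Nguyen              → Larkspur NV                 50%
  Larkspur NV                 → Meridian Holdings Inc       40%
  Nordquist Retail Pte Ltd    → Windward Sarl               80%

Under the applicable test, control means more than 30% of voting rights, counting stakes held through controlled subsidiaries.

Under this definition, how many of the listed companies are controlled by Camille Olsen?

4

Camille holds 45% of Lumen, so Camille controls Lumen.
Camille holds 100% of Nordquist, so Camille controls Nordquist.
Nordquist holds 80% of Windward, so Camille controls Windward.
Camille holds 56% of Fennick, so Camille controls Fennick.
No other company's threshold is met.
Camille controls 4 companies.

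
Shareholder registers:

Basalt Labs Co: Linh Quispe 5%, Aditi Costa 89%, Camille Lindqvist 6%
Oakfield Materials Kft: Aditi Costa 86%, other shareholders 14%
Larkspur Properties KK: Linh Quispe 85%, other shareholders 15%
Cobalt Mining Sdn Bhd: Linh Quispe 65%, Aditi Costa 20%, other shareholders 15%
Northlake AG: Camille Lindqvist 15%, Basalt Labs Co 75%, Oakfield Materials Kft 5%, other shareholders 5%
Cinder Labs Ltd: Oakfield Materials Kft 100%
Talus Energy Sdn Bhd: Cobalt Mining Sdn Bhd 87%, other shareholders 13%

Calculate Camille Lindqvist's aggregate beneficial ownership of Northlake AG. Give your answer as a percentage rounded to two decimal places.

Camille reaches Northlake along 2 paths.
Direct stake: 15% = 15%.
Via Basalt: 6% × 75% = 4.5%.
Total: 15% + 4.5% = 19.5%.
Rounded: 19.50%.

19.50%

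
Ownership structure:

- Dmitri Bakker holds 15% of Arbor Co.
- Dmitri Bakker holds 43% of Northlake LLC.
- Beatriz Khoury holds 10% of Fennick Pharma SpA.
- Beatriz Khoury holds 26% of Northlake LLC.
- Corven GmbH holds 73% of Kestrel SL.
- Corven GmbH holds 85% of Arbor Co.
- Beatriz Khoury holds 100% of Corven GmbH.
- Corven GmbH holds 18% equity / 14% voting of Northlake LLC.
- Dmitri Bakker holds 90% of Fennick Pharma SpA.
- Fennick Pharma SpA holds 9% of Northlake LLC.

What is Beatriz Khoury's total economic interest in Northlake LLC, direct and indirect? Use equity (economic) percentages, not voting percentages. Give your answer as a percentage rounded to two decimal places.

Beatriz reaches Northlake along 3 paths.
Direct stake: 26% = 26%.
Via Fennick: 10% × 9% = 0.9%.
Via Corven: 100% × 18% = 18%.
Total: 26% + 0.9% + 18% = 44.9%.
Rounded: 44.90%.

44.90%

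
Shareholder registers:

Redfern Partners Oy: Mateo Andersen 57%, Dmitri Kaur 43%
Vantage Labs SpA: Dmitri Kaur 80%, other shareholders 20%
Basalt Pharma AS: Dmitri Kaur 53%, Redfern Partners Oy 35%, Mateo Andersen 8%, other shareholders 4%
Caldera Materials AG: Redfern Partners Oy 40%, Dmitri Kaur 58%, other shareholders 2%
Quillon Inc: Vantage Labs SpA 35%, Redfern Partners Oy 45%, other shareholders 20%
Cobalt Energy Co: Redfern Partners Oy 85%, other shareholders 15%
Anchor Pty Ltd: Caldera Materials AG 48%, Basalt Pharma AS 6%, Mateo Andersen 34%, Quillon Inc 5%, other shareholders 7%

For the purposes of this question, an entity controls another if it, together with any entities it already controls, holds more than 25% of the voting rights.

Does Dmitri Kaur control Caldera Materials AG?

Yes

Dmitri holds 43% of Redfern, so Dmitri controls Redfern.
Redfern and Dmitri together hold 40% + 58% = 98% of Caldera, so Dmitri controls Caldera.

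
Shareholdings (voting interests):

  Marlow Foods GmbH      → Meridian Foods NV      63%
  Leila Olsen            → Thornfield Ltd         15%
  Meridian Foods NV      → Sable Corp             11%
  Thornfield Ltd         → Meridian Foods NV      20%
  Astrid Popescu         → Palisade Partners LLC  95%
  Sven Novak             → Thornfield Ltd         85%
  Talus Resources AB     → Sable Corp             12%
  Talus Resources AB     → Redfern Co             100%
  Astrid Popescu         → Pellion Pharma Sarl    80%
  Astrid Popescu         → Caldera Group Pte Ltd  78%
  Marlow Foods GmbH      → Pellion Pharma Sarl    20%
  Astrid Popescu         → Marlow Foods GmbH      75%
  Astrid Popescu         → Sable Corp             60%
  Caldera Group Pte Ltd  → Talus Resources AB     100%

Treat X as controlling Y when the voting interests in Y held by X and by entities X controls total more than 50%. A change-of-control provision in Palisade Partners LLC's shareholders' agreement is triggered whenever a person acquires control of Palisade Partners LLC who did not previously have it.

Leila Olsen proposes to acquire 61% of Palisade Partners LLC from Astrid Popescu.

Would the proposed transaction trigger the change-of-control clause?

Yes

The purchase adds only to Leila's holdings (Astrid's stake shrinks), so Leila is the only person who could newly come to control Palisade.
Leila's largest direct stake is 15% in Thornfield, which does not meet the threshold, so Leila controls no company.
Neither Leila nor any entity Leila controls holds any voting interest in Palisade.
So before the transaction, Leila does not control Palisade.
After the purchase, Leila holds 61% of Palisade directly, and Astrid's stake falls to 34%.
Leila holds 61% of Palisade, so Leila controls Palisade.
Leila did not control Palisade before and does after, so the clause is triggered.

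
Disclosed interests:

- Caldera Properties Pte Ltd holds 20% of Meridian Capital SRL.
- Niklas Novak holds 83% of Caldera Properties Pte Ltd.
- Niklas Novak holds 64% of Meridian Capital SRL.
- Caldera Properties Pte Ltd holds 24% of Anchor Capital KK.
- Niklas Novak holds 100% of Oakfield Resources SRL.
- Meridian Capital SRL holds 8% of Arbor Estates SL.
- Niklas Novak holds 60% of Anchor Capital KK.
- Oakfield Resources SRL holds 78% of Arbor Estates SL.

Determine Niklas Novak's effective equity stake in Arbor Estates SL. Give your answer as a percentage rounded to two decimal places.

Niklas reaches Arbor along 3 paths.
Via Oakfield: 100% × 78% = 78%.
Via Meridian: 64% × 8% = 5.12%.
Via Caldera → Meridian: 83% × 20% × 8% = 1.328%.
Total: 78% + 5.12% + 1.328% = 84.448%.
Rounded: 84.45%.

84.45%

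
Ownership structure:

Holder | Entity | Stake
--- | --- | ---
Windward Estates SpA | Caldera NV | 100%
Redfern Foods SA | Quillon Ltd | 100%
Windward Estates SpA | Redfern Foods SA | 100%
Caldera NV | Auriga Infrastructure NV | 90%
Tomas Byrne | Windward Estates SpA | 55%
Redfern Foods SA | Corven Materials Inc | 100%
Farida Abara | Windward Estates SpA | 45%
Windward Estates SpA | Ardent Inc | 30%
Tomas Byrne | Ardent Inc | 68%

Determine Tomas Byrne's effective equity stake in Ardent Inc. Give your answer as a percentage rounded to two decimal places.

Tomas reaches Ardent along 2 paths.
Direct stake: 68% = 68%.
Via Windward: 55% × 30% = 16.5%.
Total: 68% + 16.5% = 84.5%.
Rounded: 84.50%.

84.50%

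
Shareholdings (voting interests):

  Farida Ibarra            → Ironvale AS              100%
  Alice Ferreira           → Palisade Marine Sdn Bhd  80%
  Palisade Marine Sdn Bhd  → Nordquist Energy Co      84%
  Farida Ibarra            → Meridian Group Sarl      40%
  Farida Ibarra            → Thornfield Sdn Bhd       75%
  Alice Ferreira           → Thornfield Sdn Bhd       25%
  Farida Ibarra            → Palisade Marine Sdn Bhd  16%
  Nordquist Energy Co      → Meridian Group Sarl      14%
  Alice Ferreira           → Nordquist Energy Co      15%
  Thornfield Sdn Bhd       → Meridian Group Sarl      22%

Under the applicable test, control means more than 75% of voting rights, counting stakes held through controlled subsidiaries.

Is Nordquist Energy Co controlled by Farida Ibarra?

Farida holds 100% of Ironvale, so Farida controls Ironvale.
Neither Farida nor any entity Farida controls holds any voting interest in Nordquist.
So Farida does not control Nordquist.

No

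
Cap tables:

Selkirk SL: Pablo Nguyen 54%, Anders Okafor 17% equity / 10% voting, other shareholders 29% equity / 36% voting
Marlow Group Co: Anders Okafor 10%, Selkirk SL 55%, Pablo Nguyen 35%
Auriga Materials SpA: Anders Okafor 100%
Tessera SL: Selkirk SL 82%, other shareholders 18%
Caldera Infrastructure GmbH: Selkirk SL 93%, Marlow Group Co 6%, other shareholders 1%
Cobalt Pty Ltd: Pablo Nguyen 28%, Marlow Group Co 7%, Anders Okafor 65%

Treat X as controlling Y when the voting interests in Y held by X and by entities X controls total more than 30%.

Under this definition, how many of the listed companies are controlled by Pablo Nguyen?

5

Pablo holds 54% of Selkirk, so Pablo controls Selkirk.
Selkirk and Pablo together hold 55% + 35% = 90% of Marlow, so Pablo controls Marlow.
Selkirk holds 82% of Tessera, so Pablo controls Tessera.
Selkirk and Marlow together hold 93% + 6% = 99% of Caldera, so Pablo controls Caldera.
Pablo and Marlow together hold 28% + 7% = 35% of Cobalt, so Pablo controls Cobalt.
No other company's threshold is met.
Pablo controls 5 companies.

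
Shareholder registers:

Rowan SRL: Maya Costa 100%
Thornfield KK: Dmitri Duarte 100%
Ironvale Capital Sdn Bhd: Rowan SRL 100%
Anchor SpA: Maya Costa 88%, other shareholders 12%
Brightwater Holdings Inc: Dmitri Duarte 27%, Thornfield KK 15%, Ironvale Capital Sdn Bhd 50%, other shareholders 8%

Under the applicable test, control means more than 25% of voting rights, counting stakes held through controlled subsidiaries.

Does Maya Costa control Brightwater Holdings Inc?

Yes

Maya holds 100% of Rowan, so Maya controls Rowan.
Rowan holds 100% of Ironvale, so Maya controls Ironvale.
Ironvale holds 50% of Brightwater, so Maya controls Brightwater.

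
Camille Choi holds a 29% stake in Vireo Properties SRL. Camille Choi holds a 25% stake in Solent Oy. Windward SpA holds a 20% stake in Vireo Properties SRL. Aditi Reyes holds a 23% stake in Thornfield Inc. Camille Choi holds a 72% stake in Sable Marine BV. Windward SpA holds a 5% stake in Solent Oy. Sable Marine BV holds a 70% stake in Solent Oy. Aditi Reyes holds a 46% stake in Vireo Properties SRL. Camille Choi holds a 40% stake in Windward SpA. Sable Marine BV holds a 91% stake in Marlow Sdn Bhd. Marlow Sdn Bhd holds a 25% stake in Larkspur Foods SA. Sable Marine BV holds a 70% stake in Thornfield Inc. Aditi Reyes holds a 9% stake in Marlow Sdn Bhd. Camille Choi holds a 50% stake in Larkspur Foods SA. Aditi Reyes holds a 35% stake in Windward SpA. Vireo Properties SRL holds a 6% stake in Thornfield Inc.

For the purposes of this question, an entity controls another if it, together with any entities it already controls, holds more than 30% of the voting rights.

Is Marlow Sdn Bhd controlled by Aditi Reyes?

Aditi holds 35% of Windward, so Aditi controls Windward.
Aditi and Windward together hold 46% + 20% = 66% of Vireo, so Aditi controls Vireo.
In Marlow, Aditi's side holds only 9%, not > 30%.
So Aditi does not control Marlow.

No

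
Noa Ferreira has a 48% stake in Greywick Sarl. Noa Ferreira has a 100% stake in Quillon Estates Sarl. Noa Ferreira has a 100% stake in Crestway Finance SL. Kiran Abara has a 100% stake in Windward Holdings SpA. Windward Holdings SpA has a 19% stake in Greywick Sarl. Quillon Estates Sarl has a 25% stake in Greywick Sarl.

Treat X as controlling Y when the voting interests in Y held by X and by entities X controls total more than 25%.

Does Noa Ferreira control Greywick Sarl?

Noa holds 100% of Quillon, so Noa controls Quillon.
Quillon and Noa together hold 25% + 48% = 73% of Greywick, so Noa controls Greywick.

Yes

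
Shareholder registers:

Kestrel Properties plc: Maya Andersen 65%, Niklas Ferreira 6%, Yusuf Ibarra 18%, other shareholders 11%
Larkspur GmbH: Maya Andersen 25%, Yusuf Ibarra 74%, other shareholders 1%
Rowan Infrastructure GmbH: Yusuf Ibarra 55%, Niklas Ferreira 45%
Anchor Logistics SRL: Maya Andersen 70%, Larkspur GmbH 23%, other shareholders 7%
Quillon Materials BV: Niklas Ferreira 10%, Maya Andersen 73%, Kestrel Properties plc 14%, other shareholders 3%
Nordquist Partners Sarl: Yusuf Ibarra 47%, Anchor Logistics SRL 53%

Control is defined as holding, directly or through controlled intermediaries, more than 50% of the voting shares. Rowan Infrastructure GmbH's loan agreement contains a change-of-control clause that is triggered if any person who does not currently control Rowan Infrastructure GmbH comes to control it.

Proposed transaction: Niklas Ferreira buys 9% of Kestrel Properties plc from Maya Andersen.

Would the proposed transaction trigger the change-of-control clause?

No

The purchase adds only to Niklas's holdings (Maya's stake shrinks), so Niklas is the only person who could newly come to control Rowan.
Niklas's largest direct stake is 45% in Rowan, which does not meet the threshold, so Niklas controls no company.
In Rowan, Niklas's side holds only 45%, not > 50%.
So before the transaction, Niklas does not control Rowan.
After the purchase, Niklas's direct stake in Kestrel rises to 6% + 9% = 15%, and Maya's stake falls to 56%.
Niklas's side now holds 15% of Kestrel, not > 50%, so Niklas still does not control Kestrel.
After the transaction, Niklas's side holds 45% of Rowan, not > 50%, so Niklas still does not control Rowan.
No new person acquires control, so the clause is not triggered.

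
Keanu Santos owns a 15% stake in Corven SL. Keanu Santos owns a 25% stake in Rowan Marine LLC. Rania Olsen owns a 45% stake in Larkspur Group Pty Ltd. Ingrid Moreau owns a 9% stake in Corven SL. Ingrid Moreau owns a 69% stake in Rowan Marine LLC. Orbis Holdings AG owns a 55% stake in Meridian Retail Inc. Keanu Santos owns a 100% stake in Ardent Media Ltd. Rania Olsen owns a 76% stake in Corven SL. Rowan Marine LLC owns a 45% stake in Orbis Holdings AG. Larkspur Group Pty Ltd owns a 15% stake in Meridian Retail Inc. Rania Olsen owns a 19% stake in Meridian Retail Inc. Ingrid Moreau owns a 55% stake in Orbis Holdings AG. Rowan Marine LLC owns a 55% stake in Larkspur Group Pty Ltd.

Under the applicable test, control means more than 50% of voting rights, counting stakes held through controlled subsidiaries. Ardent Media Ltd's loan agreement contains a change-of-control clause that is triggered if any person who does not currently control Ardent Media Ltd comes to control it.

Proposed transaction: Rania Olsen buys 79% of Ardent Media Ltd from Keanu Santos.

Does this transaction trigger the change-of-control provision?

The purchase adds only to Rania's holdings (Keanu's stake shrinks), so Rania is the only person who could newly come to control Ardent.
Rania holds 76% of Corven, so Rania controls Corven.
Neither Rania nor any entity Rania controls holds any voting interest in Ardent.
So before the transaction, Rania does not control Ardent.
After the purchase, Rania holds 79% of Ardent directly, and Keanu's stake falls to 21%.
Rania holds 79% of Ardent, so Rania controls Ardent.
Rania did not control Ardent before and does after, so the clause is triggered.

Yes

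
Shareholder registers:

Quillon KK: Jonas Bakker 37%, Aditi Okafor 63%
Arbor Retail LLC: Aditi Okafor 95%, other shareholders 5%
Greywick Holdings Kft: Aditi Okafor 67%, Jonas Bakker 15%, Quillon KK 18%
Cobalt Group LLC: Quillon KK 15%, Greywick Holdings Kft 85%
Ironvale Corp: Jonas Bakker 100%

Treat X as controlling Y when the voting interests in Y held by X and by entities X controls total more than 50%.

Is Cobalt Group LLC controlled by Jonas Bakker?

Jonas holds 100% of Ironvale, so Jonas controls Ironvale.
Neither Jonas nor any entity Jonas controls holds any voting interest in Cobalt.
So Jonas does not control Cobalt.

No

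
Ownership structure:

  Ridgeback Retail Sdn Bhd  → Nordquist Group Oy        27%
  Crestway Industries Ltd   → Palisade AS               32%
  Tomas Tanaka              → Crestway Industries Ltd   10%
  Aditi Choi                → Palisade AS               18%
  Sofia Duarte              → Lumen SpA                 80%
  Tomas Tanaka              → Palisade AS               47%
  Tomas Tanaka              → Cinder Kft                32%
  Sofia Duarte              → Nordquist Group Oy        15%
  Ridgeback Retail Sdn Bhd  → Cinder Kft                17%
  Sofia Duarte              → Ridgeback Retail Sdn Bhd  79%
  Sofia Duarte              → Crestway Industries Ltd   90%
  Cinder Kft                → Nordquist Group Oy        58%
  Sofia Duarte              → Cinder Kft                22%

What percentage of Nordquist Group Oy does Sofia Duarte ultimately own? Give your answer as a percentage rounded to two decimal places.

56.88%

Sofia reaches Nordquist along 4 paths.
Via Ridgeback: 79% × 27% = 21.33%.
Via Ridgeback → Cinder: 79% × 17% × 58% = 7.7894%.
Via Cinder: 22% × 58% = 12.76%.
Direct stake: 15% = 15%.
Total: 21.33% + 7.7894% + 12.76% + 15% = 56.8794%.
Rounded: 56.88%.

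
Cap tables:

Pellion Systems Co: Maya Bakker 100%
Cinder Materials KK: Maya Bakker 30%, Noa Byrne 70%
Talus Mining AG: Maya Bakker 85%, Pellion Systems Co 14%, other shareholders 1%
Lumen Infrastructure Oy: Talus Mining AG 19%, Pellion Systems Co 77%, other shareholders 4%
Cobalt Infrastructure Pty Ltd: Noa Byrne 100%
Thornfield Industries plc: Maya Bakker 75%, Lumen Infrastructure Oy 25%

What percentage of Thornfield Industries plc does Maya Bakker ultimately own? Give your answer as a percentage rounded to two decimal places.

98.95%

Maya reaches Thornfield along 4 paths.
Direct stake: 75% = 75%.
Via Talus → Lumen: 85% × 19% × 25% = 4.0375%.
Via Pellion → Talus → Lumen: 100% × 14% × 19% × 25% = 0.665%.
Via Pellion → Lumen: 100% × 77% × 25% = 19.25%.
Total: 75% + 4.0375% + 0.665% + 19.25% = 98.9525%.
Rounded: 98.95%.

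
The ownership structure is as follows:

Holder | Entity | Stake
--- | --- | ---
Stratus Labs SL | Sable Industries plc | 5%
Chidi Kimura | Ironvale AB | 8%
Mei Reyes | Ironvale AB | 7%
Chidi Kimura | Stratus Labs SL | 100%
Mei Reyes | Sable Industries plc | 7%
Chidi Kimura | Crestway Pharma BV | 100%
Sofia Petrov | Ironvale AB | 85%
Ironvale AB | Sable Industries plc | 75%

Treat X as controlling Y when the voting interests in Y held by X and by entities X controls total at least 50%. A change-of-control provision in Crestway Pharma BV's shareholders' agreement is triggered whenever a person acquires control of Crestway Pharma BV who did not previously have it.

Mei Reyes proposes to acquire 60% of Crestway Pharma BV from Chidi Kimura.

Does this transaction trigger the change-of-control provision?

The purchase adds only to Mei's holdings (Chidi's stake shrinks), so Mei is the only person who could newly come to control Crestway.
Mei's largest direct stake is 7% in Ironvale, which does not meet the threshold, so Mei controls no company.
Neither Mei nor any entity Mei controls holds any voting interest in Crestway.
So before the transaction, Mei does not control Crestway.
After the purchase, Mei holds 60% of Crestway directly, and Chidi's stake falls to 40%.
Mei holds 60% of Crestway, so Mei controls Crestway.
Mei did not control Crestway before and does after, so the clause is triggered.

Yes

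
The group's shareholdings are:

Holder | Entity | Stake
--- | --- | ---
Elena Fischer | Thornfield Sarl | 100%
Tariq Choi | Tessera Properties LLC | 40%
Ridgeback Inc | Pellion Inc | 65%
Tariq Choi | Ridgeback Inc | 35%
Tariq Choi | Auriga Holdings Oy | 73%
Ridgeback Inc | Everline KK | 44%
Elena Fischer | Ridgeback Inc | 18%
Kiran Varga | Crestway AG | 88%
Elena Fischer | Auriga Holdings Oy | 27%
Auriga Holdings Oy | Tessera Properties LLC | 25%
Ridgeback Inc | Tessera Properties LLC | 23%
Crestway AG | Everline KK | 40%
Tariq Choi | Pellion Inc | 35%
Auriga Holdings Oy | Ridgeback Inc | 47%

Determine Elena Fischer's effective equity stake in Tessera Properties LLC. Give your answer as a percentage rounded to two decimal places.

Elena reaches Tessera along 3 paths.
Via Auriga → Ridgeback: 27% × 47% × 23% = 2.9187%.
Via Ridgeback: 18% × 23% = 4.14%.
Via Auriga: 27% × 25% = 6.75%.
Total: 2.9187% + 4.14% + 6.75% = 13.8087%.
Rounded: 13.81%.

13.81%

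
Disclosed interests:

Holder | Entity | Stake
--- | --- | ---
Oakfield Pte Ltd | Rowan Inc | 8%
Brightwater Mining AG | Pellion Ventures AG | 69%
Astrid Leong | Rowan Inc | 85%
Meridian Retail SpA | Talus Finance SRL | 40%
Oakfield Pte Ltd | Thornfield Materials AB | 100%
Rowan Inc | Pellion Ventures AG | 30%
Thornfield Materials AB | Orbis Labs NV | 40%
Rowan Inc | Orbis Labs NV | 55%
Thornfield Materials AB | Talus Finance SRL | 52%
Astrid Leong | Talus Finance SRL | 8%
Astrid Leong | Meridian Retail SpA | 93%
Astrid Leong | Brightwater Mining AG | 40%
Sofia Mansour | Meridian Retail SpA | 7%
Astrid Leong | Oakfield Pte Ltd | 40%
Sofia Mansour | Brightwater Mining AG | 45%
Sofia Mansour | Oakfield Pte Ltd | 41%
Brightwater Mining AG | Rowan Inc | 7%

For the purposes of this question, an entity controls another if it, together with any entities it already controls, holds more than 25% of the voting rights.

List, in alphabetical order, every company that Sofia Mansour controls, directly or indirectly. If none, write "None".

Brightwater Mining AG, Oakfield Pte Ltd, Orbis Labs NV, Pellion Ventures AG, Talus Finance SRL, Thornfield Materials AB

Sofia holds 41% of Oakfield, so Sofia controls Oakfield.
Sofia holds 45% of Brightwater, so Sofia controls Brightwater.
Brightwater holds 69% of Pellion, so Sofia controls Pellion.
Oakfield holds 100% of Thornfield, so Sofia controls Thornfield.
Thornfield holds 52% of Talus, so Sofia controls Talus.
Thornfield holds 40% of Orbis, so Sofia controls Orbis.
No other company's threshold is met.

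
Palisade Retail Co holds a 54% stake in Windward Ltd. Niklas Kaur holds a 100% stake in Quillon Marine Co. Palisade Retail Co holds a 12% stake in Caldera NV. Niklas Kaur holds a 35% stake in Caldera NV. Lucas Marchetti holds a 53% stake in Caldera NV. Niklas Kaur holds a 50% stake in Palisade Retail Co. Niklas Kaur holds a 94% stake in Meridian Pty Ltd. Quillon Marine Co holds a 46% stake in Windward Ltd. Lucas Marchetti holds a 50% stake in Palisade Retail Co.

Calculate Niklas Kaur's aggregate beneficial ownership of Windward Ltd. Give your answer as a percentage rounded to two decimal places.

Niklas reaches Windward along 2 paths.
Via Quillon: 100% × 46% = 46%.
Via Palisade: 50% × 54% = 27%.
Total: 46% + 27% = 73%.
Rounded: 73.00%.

73.00%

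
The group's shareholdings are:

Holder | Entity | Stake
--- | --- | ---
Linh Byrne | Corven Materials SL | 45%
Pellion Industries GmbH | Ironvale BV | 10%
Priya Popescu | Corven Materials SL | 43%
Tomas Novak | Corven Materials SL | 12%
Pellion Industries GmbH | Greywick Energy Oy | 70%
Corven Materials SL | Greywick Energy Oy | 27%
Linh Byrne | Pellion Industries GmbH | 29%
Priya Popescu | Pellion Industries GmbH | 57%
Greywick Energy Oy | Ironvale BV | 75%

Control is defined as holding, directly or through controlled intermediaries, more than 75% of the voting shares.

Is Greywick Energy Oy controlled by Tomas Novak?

Tomas's largest direct stake is 12% in Corven, which does not meet the threshold, so Tomas controls no company.
Neither Tomas nor any entity Tomas controls holds any voting interest in Greywick.
So Tomas does not control Greywick.

No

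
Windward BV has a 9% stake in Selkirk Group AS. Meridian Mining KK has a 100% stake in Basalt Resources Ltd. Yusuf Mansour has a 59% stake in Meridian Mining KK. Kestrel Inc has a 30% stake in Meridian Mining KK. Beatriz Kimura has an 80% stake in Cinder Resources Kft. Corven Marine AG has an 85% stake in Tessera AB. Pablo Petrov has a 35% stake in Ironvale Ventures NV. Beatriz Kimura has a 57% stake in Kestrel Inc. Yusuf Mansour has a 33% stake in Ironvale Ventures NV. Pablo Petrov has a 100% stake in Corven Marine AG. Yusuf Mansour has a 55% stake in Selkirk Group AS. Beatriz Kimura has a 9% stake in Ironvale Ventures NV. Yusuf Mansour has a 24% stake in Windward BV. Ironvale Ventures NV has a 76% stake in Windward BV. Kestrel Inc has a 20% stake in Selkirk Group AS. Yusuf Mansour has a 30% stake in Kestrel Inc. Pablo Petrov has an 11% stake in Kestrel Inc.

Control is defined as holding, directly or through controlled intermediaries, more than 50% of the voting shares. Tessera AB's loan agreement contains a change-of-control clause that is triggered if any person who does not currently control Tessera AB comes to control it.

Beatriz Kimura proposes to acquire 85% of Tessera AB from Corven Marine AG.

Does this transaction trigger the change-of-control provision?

Yes

The purchase adds only to Beatriz's holdings (Corven's stake shrinks), so Beatriz is the only person who could newly come to control Tessera.
Beatriz holds 57% of Kestrel, so Beatriz controls Kestrel.
Beatriz holds 80% of Cinder, so Beatriz controls Cinder.
Neither Beatriz nor any entity Beatriz controls holds any voting interest in Tessera.
So before the transaction, Beatriz does not control Tessera.
After the purchase, Beatriz holds 85% of Tessera directly, and Corven's stake falls to 0%.
Beatriz holds 85% of Tessera, so Beatriz controls Tessera.
Beatriz did not control Tessera before and does after, so the clause is triggered.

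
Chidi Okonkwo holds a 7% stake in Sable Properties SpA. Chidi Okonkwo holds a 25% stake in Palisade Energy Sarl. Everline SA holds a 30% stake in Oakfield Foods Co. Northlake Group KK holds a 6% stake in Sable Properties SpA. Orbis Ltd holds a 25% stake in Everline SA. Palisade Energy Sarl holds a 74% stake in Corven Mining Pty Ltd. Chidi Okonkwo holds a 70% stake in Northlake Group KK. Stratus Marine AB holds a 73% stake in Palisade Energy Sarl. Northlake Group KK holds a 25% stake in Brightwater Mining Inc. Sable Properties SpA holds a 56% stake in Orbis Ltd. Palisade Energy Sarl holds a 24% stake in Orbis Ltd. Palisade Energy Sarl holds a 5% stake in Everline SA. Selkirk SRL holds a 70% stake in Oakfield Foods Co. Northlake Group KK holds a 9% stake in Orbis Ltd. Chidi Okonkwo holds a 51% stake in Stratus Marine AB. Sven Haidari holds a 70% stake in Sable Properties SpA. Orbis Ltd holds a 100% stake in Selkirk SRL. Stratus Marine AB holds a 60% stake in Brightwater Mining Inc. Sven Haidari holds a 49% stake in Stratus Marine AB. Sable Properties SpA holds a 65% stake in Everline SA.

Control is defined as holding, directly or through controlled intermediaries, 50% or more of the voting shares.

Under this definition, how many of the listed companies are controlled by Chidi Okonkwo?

Chidi holds 70% of Northlake, so Chidi controls Northlake.
Chidi holds 51% of Stratus, so Chidi controls Stratus.
Chidi and Stratus together hold 25% + 73% = 98% of Palisade, so Chidi controls Palisade.
Northlake and Stratus together hold 25% + 60% = 85% of Brightwater, so Chidi controls Brightwater.
Palisade holds 74% of Corven, so Chidi controls Corven.
No other company's threshold is met.
Chidi controls 5 companies.

5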